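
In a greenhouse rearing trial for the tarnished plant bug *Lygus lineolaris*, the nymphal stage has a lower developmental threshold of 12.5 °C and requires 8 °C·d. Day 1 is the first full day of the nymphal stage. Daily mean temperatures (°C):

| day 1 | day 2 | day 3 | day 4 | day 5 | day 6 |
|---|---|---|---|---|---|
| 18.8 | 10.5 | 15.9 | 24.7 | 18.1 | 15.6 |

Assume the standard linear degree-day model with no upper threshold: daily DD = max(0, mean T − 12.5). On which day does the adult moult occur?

day 3

Daily DD above 12.5 °C: 6.3, 0.0, 3.4, 12.2, 5.6, 3.1.
Cumulative: 6.3, 6.3, 9.7, 21.9, 27.5, 30.6.
The total first reaches 8 DD on day 3.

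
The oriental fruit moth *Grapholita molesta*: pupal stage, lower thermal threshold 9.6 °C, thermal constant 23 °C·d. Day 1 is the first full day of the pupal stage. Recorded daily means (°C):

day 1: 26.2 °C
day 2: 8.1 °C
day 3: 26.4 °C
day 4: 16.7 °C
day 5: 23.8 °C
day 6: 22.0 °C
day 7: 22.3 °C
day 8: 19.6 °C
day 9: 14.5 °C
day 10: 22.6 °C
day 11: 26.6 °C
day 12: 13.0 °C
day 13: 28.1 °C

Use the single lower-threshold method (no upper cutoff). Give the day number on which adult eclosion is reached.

Daily DD above 9.6 °C: 16.6, 0.0, 16.8, 7.1, 14.2, 12.4, 12.7, 10.0, 4.9, 13.0, 17.0, 3.4, 18.5.
Cumulative: 16.6, 16.6, 33.4, 40.5, 54.7, 67.1, 79.8, 89.8, 94.7, 107.7, 124.7, 128.1, 146.6.
The total first reaches 23 DD on day 3.

day 3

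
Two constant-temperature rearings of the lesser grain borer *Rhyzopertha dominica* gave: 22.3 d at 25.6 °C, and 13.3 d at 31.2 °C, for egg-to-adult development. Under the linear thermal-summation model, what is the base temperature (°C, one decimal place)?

17.3 °C

Equal thermal constants: D₁(T₁ − T_b) = D₂(T₂ − T_b).
22.3·(25.6 − T_b) = 13.3·(31.2 − T_b)
T_b = (22.3·25.6 − 13.3·31.2) / (22.3 − 13.3) = 155.92 / 9.0 = 17.324 °C ≈ 17.3 °C.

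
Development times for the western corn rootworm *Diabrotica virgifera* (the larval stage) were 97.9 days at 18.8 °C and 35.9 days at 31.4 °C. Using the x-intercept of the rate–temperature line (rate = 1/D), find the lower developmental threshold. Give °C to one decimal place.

Equal thermal constants: D₁(T₁ − T_b) = D₂(T₂ − T_b).
97.9·(18.8 − T_b) = 35.9·(31.4 − T_b)
T_b = (97.9·18.8 − 35.9·31.4) / (97.9 − 35.9) = 713.26 / 62.0 = 11.504 °C ≈ 11.5 °C.

11.5 °C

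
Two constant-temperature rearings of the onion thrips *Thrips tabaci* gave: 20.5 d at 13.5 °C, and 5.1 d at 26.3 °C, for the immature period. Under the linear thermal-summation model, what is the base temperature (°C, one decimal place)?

Linear rate model ⇒ the product D·(T − T_b) is constant across temperatures.
20.5·(13.5 − T_b) = 5.1·(26.3 − T_b)
T_b = (20.5·13.5 − 5.1·26.3) / (20.5 − 5.1) = 142.62 / 15.4 = 9.261 °C ≈ 9.3 °C.

9.3 °C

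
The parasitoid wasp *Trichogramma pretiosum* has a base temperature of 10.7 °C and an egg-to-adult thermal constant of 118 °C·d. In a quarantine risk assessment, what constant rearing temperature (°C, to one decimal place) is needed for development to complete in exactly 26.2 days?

15.2 °C

Required daily accumulation = 118 / 26.2 = 4.504 DD/day.
T = T_base + 4.504 = 10.7 + 4.504 = 15.204 ≈ 15.2 °C.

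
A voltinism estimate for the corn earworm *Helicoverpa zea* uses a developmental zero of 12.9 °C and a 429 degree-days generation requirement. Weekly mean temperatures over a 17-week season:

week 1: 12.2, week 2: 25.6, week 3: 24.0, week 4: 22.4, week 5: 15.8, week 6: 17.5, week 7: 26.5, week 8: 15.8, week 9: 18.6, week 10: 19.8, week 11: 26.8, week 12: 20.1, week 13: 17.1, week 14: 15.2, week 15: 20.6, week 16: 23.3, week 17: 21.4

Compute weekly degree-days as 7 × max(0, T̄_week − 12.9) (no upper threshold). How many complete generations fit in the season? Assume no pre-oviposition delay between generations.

Weekly DD (7 × max(0, T̄ − 12.9)): 0.0, 88.9, 77.7, 66.5, 20.3, 32.2, 95.2, 20.3, 39.9, 48.3, 97.3, 50.4, 29.4, 16.1, 53.9, 72.8, 59.5.
Season total = 868.7 DD.
Complete generations = ⌊868.7 / 429⌋ = 2.

2 generations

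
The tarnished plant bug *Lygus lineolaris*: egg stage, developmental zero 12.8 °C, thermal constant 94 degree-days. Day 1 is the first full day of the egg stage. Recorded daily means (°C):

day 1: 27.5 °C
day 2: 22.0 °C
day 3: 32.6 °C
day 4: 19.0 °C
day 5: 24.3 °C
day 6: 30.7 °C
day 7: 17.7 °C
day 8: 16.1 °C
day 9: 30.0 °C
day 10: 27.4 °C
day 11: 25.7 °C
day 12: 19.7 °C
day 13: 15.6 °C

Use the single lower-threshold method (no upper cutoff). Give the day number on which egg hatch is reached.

Daily DD above 12.8 °C: 14.7, 9.2, 19.8, 6.2, 11.5, 17.9, 4.9, 3.3, 17.2, 14.6, 12.9, 6.9, 2.8.
Cumulative: 14.7, 23.9, 43.7, 49.9, 61.4, 79.3, 84.2, 87.5, 104.7, 119.3, 132.2, 139.1, 141.9.
The total first reaches 94 DD on day 9.

day 9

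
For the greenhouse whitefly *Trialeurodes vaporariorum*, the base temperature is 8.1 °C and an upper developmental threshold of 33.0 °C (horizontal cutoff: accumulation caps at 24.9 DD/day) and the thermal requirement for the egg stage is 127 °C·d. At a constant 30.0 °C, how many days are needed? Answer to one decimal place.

Daily accumulation = 30.0 − 8.1 = 21.9 DD/day.
Duration = 127 / 21.9 = 5.799 ≈ 5.8 days.

5.8 days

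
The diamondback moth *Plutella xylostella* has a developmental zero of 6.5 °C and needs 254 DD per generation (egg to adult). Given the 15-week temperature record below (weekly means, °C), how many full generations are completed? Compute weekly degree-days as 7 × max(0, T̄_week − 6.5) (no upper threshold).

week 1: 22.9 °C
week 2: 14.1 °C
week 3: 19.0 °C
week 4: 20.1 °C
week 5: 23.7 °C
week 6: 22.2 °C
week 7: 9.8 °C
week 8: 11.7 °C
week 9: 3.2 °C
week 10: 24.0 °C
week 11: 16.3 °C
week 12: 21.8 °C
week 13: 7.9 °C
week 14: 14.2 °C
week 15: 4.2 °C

Weekly DD (7 × max(0, T̄ − 6.5)): 114.8, 53.2, 87.5, 95.2, 120.4, 109.9, 23.1, 36.4, 0.0, 122.5, 68.6, 107.1, 9.8, 53.9, 0.0.
Season total = 1002.4 DD.
Complete generations = ⌊1002.4 / 254⌋ = 3.

3 generations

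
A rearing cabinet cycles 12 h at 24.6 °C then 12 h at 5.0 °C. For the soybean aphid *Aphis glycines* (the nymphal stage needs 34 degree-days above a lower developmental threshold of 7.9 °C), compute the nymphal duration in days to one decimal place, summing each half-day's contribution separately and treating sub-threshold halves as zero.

4.1 days

Day half: max(0, 24.6 − 7.9) × 0.5 = 16.7 × 0.5 = 8.35 DD.
Night half: max(0, 5.0 − 7.9) × 0.5 = 0.0 × 0.5 = 0.00 DD.
Per 24 h: 8.35 DD/day.
Duration = 34 / 8.35 = 4.072 ≈ 4.1 days.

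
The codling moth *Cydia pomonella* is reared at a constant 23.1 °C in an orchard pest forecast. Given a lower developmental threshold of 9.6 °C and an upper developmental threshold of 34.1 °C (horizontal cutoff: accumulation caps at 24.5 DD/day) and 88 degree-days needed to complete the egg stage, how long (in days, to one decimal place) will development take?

Daily accumulation = 23.1 − 9.6 = 13.5 DD/day.
Duration = 88 / 13.5 = 6.519 ≈ 6.5 days.

6.5 days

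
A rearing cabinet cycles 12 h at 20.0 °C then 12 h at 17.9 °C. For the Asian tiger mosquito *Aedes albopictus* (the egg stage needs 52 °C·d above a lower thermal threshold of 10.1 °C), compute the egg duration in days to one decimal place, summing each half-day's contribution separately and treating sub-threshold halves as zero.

Day half: max(0, 20.0 − 10.1) × 0.5 = 9.9 × 0.5 = 4.95 DD.
Night half: max(0, 17.9 − 10.1) × 0.5 = 7.8 × 0.5 = 3.90 DD.
Per 24 h: 8.85 DD/day.
Duration = 52 / 8.85 = 5.876 ≈ 5.9 days.

5.9 days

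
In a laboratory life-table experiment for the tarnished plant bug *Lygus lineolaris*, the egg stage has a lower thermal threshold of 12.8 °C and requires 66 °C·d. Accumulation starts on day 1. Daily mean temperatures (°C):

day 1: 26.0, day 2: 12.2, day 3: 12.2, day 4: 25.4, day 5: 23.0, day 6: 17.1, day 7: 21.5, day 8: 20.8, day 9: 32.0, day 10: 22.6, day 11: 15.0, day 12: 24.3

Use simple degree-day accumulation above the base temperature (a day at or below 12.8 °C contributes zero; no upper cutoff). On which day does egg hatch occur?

Daily DD above 12.8 °C: 13.2, 0.0, 0.0, 12.6, 10.2, 4.3, 8.7, 8.0, 19.2, 9.8, 2.2, 11.5.
Cumulative: 13.2, 13.2, 13.2, 25.8, 36.0, 40.3, 49.0, 57.0, 76.2, 86.0, 88.2, 99.7.
The total first reaches 66 DD on day 9.

day 9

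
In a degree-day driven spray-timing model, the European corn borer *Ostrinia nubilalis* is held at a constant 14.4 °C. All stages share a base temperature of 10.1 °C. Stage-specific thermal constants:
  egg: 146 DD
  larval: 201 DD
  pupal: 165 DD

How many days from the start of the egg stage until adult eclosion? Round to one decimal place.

119.1 days

Daily accumulation at 14.4 °C = 14.4 − 10.1 = 4.3 DD/day.
Total K = 146 + 201 + 165 = 512 DD.
Total duration = 512 / 4.3 = 119.070 ≈ 119.1 days.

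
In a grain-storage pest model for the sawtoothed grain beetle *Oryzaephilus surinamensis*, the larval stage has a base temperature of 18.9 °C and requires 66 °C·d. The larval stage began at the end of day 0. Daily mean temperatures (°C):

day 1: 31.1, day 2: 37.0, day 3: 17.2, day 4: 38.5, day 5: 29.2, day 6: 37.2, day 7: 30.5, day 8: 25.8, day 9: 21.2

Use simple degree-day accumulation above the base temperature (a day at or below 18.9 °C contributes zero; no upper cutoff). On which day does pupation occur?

Daily DD above 18.9 °C: 12.2, 18.1, 0.0, 19.6, 10.3, 18.3, 11.6, 6.9, 2.3.
Cumulative: 12.2, 30.3, 30.3, 49.9, 60.2, 78.5, 90.1, 97.0, 99.3.
The total first reaches 66 DD on day 6.

day 6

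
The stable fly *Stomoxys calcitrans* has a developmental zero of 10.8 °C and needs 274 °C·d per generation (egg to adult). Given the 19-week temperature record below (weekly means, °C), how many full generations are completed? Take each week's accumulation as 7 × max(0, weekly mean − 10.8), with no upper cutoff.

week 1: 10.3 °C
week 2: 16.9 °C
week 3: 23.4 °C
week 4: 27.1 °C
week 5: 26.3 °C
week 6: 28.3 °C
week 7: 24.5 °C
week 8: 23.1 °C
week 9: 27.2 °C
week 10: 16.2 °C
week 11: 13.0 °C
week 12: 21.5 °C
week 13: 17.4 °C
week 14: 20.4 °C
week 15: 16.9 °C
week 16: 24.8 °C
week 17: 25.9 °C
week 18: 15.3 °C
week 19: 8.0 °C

Weekly DD (7 × max(0, T̄ − 10.8)): 0.0, 42.7, 88.2, 114.1, 108.5, 122.5, 95.9, 86.1, 114.8, 37.8, 15.4, 74.9, 46.2, 67.2, 42.7, 98.0, 105.7, 31.5, 0.0.
Season total = 1292.2 DD.
Complete generations = ⌊1292.2 / 274⌋ = 4.

4 generations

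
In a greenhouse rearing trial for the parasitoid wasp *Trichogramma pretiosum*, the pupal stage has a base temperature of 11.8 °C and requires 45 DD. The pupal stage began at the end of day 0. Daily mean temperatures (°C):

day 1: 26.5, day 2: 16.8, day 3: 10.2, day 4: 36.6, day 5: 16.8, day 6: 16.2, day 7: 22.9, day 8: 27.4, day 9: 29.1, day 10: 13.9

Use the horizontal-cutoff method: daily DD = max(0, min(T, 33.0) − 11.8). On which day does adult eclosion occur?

Daily DD above 11.8 °C (capped at 21.2): 14.7, 5.0, 0.0, 21.2, 5.0, 4.4, 11.1, 15.6, 17.3, 2.1.
Cumulative: 14.7, 19.7, 19.7, 40.9, 45.9, 50.3, 61.4, 77.0, 94.3, 96.4.
The total first reaches 45 DD on day 5.

day 5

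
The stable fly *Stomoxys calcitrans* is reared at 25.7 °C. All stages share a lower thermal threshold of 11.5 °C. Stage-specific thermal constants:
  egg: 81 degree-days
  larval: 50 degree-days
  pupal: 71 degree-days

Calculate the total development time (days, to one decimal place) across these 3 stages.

14.2 days

Daily accumulation at 25.7 °C = 25.7 − 11.5 = 14.2 DD/day.
Total K = 81 + 50 + 71 = 202 DD.
Total duration = 202 / 14.2 = 14.225 ≈ 14.2 days.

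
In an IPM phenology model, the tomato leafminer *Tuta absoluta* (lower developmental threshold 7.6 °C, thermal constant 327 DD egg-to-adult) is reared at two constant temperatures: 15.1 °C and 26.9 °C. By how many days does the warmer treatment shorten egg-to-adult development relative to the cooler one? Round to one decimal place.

At 15.1 °C: 327 / (15.1 − 7.6) = 327 / 7.5 = 43.600 d.
At 26.9 °C: 327 / (26.9 − 7.6) = 327 / 19.3 = 16.943 d.
Difference = |43.600 − 16.943| = 26.657 ≈ 26.7 days.

26.7 days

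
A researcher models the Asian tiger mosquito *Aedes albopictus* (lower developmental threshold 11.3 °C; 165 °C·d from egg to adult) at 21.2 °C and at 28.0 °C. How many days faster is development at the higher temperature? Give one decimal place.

6.8 days

At 21.2 °C: 165 / (21.2 − 11.3) = 165 / 9.9 = 16.667 d.
At 28.0 °C: 165 / (28.0 − 11.3) = 165 / 16.7 = 9.880 d.
Difference = |16.667 − 9.880| = 6.786 ≈ 6.8 days.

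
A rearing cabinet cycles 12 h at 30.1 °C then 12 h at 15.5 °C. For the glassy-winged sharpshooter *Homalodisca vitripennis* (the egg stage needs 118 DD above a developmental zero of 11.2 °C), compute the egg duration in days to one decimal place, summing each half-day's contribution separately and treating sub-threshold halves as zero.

10.2 days

Day half: max(0, 30.1 − 11.2) × 0.5 = 18.9 × 0.5 = 9.45 DD.
Night half: max(0, 15.5 − 11.2) × 0.5 = 4.3 × 0.5 = 2.15 DD.
Per 24 h: 11.60 DD/day.
Duration = 118 / 11.60 = 10.172 ≈ 10.2 days.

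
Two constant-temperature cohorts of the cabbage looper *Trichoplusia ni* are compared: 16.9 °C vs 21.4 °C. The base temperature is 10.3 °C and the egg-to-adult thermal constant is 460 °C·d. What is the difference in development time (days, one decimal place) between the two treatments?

28.3 days

At 16.9 °C: 460 / (16.9 − 10.3) = 460 / 6.6 = 69.697 d.
At 21.4 °C: 460 / (21.4 − 10.3) = 460 / 11.1 = 41.441 d.
Difference = |69.697 − 41.441| = 28.256 ≈ 28.3 days.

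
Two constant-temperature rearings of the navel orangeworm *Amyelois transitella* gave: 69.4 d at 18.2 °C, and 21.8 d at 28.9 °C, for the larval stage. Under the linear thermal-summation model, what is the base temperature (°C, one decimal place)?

Linear rate model ⇒ the product D·(T − T_b) is constant across temperatures.
69.4·(18.2 − T_b) = 21.8·(28.9 − T_b)
T_b = (69.4·18.2 − 21.8·28.9) / (69.4 − 21.8) = 633.06 / 47.6 = 13.300 °C ≈ 13.3 °C.

13.3 °C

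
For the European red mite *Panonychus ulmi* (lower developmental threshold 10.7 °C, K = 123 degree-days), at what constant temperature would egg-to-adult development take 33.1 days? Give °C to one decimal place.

Required daily accumulation = 123 / 33.1 = 3.716 DD/day.
T = T_base + 3.716 = 10.7 + 3.716 = 14.416 ≈ 14.4 °C.

14.4 °C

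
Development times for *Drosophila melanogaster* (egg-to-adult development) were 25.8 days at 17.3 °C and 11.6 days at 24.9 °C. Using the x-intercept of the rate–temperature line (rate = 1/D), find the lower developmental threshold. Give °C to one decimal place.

Linear rate model ⇒ the product D·(T − T_b) is constant across temperatures.
25.8·(17.3 − T_b) = 11.6·(24.9 − T_b)
T_b = (25.8·17.3 − 11.6·24.9) / (25.8 − 11.6) = 157.50 / 14.2 = 11.092 °C ≈ 11.1 °C.

11.1 °C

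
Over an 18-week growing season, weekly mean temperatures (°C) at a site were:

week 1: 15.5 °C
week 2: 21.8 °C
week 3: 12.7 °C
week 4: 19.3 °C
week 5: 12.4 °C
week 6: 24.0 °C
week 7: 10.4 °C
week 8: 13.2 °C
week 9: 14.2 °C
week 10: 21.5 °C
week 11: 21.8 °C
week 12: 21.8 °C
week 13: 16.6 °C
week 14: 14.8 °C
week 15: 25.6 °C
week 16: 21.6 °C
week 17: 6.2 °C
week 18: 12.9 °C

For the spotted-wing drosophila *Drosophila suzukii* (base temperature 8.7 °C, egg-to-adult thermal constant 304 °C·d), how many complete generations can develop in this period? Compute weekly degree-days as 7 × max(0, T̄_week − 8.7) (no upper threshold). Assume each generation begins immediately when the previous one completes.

Weekly DD (7 × max(0, T̄ − 8.7)): 47.6, 91.7, 28.0, 74.2, 25.9, 107.1, 11.9, 31.5, 38.5, 89.6, 91.7, 91.7, 55.3, 42.7, 118.3, 90.3, 0.0, 29.4.
Season total = 1065.4 DD.
Complete generations = ⌊1065.4 / 304⌋ = 3.

3 generations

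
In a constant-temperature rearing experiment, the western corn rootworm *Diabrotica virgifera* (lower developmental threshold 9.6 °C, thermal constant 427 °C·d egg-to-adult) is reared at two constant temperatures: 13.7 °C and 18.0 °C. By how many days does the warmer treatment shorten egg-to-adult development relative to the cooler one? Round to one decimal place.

53.3 days

At 13.7 °C: 427 / (13.7 − 9.6) = 427 / 4.1 = 104.146 d.
At 18.0 °C: 427 / (18.0 − 9.6) = 427 / 8.4 = 50.833 d.
Difference = |104.146 − 50.833| = 53.313 ≈ 53.3 days.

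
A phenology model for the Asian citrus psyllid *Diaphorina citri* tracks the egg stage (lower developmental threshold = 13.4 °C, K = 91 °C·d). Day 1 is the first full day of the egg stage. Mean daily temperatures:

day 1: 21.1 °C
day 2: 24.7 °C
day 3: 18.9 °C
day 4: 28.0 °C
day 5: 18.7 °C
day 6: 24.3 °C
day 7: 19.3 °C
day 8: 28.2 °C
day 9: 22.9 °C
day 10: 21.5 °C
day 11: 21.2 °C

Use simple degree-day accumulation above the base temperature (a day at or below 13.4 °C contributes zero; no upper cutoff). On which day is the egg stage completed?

day 10

Daily DD above 13.4 °C: 7.7, 11.3, 5.5, 14.6, 5.3, 10.9, 5.9, 14.8, 9.5, 8.1, 7.8.
Cumulative: 7.7, 19.0, 24.5, 39.1, 44.4, 55.3, 61.2, 76.0, 85.5, 93.6, 101.4.
The total first reaches 91 DD on day 10.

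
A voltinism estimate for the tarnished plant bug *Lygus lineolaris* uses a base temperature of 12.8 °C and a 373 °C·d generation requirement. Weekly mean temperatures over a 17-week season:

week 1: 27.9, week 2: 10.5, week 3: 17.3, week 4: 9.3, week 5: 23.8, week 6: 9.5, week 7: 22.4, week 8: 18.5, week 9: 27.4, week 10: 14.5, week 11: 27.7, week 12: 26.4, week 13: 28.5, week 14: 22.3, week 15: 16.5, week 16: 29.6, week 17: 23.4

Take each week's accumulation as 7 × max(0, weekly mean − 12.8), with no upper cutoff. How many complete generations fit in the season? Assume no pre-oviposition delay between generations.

Weekly DD (7 × max(0, T̄ − 12.8)): 105.7, 0.0, 31.5, 0.0, 77.0, 0.0, 67.2, 39.9, 102.2, 11.9, 104.3, 95.2, 109.9, 66.5, 25.9, 117.6, 74.2.
Season total = 1029.0 DD.
Complete generations = ⌊1029.0 / 373⌋ = 2.

2 generations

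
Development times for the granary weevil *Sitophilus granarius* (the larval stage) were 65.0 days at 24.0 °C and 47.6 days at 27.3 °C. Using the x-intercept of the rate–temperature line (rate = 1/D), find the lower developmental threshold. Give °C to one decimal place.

Equal thermal constants: D₁(T₁ − T_b) = D₂(T₂ − T_b).
65.0·(24.0 − T_b) = 47.6·(27.3 − T_b)
T_b = (65.0·24.0 − 47.6·27.3) / (65.0 − 47.6) = 260.52 / 17.4 = 14.972 °C ≈ 15.0 °C.

15.0 °C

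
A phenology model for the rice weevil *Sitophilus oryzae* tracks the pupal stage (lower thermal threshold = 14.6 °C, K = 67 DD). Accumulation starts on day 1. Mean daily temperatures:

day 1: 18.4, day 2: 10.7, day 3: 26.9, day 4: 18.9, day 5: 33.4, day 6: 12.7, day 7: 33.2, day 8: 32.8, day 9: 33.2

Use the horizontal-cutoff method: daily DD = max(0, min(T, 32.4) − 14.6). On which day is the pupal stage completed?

day 8

Daily DD above 14.6 °C (capped at 17.8): 3.8, 0.0, 12.3, 4.3, 17.8, 0.0, 17.8, 17.8, 17.8.
Cumulative: 3.8, 3.8, 16.1, 20.4, 38.2, 38.2, 56.0, 73.8, 91.6.
The total first reaches 67 DD on day 8.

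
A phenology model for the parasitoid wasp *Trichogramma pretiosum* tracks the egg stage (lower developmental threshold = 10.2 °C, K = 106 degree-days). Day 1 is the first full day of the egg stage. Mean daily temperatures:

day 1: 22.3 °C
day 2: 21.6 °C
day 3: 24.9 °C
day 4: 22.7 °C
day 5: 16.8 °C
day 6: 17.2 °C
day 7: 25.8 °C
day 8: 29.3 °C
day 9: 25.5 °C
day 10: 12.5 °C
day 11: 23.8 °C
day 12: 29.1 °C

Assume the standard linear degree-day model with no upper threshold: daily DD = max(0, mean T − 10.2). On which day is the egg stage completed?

Daily DD above 10.2 °C: 12.1, 11.4, 14.7, 12.5, 6.6, 7.0, 15.6, 19.1, 15.3, 2.3, 13.6, 18.9.
Cumulative: 12.1, 23.5, 38.2, 50.7, 57.3, 64.3, 79.9, 99.0, 114.3, 116.6, 130.2, 149.1.
The total first reaches 106 DD on day 9.

day 9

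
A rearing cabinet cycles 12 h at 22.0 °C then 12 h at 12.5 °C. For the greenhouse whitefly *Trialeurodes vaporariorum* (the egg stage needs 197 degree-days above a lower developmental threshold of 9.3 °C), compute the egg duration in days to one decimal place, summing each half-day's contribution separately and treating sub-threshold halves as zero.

24.8 days

Day half: max(0, 22.0 − 9.3) × 0.5 = 12.7 × 0.5 = 6.35 DD.
Night half: max(0, 12.5 − 9.3) × 0.5 = 3.2 × 0.5 = 1.60 DD.
Per 24 h: 7.95 DD/day.
Duration = 197 / 7.95 = 24.780 ≈ 24.8 days.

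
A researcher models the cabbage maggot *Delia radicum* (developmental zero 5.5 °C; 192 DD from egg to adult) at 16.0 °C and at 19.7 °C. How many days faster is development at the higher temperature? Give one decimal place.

4.8 days

At 16.0 °C: 192 / (16.0 − 5.5) = 192 / 10.5 = 18.286 d.
At 19.7 °C: 192 / (19.7 − 5.5) = 192 / 14.2 = 13.521 d.
Difference = |18.286 − 13.521| = 4.765 ≈ 4.8 days.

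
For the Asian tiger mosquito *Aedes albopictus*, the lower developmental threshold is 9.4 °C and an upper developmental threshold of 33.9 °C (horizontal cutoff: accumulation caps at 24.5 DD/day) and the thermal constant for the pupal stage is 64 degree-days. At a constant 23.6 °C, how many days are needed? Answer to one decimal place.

4.5 days

Daily accumulation = 23.6 − 9.4 = 14.2 DD/day.
Duration = 64 / 14.2 = 4.507 ≈ 4.5 days.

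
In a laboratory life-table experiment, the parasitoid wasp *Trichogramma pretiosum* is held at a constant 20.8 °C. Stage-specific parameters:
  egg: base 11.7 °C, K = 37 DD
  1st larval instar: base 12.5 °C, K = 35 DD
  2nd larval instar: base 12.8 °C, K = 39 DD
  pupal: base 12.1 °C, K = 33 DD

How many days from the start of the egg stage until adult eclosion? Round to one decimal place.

17.0 days

egg: 37 / (20.8 − 11.7) = 37 / 9.1 = 4.066 d.
1st larval instar: 35 / (20.8 − 12.5) = 35 / 8.3 = 4.217 d.
2nd larval instar: 39 / (20.8 − 12.8) = 39 / 8.0 = 4.875 d.
pupal: 33 / (20.8 − 12.1) = 33 / 8.7 = 3.793 d.
Sum = 16.951 ≈ 17.0 days.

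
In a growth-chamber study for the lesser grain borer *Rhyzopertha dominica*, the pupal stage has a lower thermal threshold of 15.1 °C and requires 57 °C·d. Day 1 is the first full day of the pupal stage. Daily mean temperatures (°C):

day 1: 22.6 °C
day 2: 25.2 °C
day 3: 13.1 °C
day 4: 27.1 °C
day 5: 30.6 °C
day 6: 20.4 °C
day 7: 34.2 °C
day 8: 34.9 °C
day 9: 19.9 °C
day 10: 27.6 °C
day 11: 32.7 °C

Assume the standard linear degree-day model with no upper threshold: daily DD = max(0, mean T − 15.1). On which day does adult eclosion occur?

Daily DD above 15.1 °C: 7.5, 10.1, 0.0, 12.0, 15.5, 5.3, 19.1, 19.8, 4.8, 12.5, 17.6.
Cumulative: 7.5, 17.6, 17.6, 29.6, 45.1, 50.4, 69.5, 89.3, 94.1, 106.6, 124.2.
The total first reaches 57 DD on day 7.

day 7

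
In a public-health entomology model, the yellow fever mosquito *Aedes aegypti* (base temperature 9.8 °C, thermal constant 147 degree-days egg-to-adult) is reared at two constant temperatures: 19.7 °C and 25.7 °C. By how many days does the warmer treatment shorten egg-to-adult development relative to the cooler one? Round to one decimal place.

5.6 days

At 19.7 °C: 147 / (19.7 − 9.8) = 147 / 9.9 = 14.848 d.
At 25.7 °C: 147 / (25.7 − 9.8) = 147 / 15.9 = 9.245 d.
Difference = |14.848 − 9.245| = 5.603 ≈ 5.6 days.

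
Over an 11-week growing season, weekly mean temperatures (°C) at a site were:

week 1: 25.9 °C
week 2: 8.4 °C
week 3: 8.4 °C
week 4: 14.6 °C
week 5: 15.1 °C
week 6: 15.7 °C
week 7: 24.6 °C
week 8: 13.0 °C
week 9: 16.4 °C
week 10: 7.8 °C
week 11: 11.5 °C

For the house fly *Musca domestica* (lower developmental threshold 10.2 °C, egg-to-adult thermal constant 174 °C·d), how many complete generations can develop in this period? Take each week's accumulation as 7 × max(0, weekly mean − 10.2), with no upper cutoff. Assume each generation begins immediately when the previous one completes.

2 generations

Weekly DD (7 × max(0, T̄ − 10.2)): 109.9, 0.0, 0.0, 30.8, 34.3, 38.5, 100.8, 19.6, 43.4, 0.0, 9.1.
Season total = 386.4 DD.
Complete generations = ⌊386.4 / 174⌋ = 2.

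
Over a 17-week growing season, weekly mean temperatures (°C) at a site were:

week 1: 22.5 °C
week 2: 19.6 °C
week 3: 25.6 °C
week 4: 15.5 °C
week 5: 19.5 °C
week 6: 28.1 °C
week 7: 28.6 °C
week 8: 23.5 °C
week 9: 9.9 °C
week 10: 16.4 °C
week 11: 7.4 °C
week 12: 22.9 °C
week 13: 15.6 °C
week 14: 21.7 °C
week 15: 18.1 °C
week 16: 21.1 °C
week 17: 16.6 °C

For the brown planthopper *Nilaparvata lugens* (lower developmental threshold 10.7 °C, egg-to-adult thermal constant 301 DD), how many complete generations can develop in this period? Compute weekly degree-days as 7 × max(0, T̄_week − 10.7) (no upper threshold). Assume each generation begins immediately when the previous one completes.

3 generations

Weekly DD (7 × max(0, T̄ − 10.7)): 82.6, 62.3, 104.3, 33.6, 61.6, 121.8, 125.3, 89.6, 0.0, 39.9, 0.0, 85.4, 34.3, 77.0, 51.8, 72.8, 41.3.
Season total = 1083.6 DD.
Complete generations = ⌊1083.6 / 301⌋ = 3.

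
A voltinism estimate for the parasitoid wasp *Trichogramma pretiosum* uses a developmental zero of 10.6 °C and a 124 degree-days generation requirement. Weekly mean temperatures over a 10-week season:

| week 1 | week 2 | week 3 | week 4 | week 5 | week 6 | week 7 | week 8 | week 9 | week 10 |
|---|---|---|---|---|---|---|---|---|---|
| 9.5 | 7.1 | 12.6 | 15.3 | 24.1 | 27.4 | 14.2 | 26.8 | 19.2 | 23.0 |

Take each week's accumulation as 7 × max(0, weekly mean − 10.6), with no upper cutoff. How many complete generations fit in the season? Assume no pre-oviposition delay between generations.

Weekly DD (7 × max(0, T̄ − 10.6)): 0.0, 0.0, 14.0, 32.9, 94.5, 117.6, 25.2, 113.4, 60.2, 86.8.
Season total = 544.6 DD.
Complete generations = ⌊544.6 / 124⌋ = 4.

4 generations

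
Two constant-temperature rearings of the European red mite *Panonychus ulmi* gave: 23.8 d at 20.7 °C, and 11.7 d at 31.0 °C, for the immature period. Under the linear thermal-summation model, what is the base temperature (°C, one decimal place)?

Equal thermal constants: D₁(T₁ − T_b) = D₂(T₂ − T_b).
23.8·(20.7 − T_b) = 11.7·(31.0 − T_b)
T_b = (23.8·20.7 − 11.7·31.0) / (23.8 − 11.7) = 129.96 / 12.1 = 10.740 °C ≈ 10.7 °C.

10.7 °C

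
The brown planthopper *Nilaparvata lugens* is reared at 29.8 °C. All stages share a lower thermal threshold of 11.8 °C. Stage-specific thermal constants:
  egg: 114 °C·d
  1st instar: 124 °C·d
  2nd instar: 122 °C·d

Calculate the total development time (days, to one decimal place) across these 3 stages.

Daily accumulation at 29.8 °C = 29.8 − 11.8 = 18.0 DD/day.
Total K = 114 + 124 + 122 = 360 DD.
Total duration = 360 / 18.0 = 20.000 ≈ 20.0 days.

20.0 days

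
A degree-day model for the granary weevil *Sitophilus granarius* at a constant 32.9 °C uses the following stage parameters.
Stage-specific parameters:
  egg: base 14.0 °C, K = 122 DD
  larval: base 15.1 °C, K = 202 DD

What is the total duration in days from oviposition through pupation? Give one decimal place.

egg: 122 / (32.9 − 14.0) = 122 / 18.9 = 6.455 d.
larval: 202 / (32.9 − 15.1) = 202 / 17.8 = 11.348 d.
Sum = 17.803 ≈ 17.8 days.

17.8 days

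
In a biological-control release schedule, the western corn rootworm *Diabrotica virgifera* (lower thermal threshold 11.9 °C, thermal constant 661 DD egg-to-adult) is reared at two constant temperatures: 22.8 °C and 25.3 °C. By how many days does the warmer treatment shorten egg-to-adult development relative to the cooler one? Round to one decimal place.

11.3 days

At 22.8 °C: 661 / (22.8 − 11.9) = 661 / 10.9 = 60.642 d.
At 25.3 °C: 661 / (25.3 − 11.9) = 661 / 13.4 = 49.328 d.
Difference = |60.642 − 49.328| = 11.314 ≈ 11.3 days.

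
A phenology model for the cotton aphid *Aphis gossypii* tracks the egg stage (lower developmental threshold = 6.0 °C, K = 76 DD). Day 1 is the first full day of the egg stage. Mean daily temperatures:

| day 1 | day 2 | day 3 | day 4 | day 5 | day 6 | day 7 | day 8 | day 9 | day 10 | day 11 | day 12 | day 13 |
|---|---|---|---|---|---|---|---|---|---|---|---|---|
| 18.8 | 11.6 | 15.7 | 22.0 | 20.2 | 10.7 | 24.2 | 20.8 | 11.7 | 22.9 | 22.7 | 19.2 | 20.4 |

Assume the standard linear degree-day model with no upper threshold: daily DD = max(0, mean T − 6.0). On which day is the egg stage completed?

day 7

Daily DD above 6.0 °C: 12.8, 5.6, 9.7, 16.0, 14.2, 4.7, 18.2, 14.8, 5.7, 16.9, 16.7, 13.2, 14.4.
Cumulative: 12.8, 18.4, 28.1, 44.1, 58.3, 63.0, 81.2, 96.0, 101.7, 118.6, 135.3, 148.5, 162.9.
The total first reaches 76 DD on day 7.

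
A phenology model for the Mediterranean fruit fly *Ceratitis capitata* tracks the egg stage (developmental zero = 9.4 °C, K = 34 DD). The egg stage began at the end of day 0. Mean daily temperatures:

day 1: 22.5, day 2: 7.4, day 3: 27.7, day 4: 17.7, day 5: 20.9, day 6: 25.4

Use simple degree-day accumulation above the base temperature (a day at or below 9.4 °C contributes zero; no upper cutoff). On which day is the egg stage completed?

Daily DD above 9.4 °C: 13.1, 0.0, 18.3, 8.3, 11.5, 16.0.
Cumulative: 13.1, 13.1, 31.4, 39.7, 51.2, 67.2.
The total first reaches 34 DD on day 4.

day 4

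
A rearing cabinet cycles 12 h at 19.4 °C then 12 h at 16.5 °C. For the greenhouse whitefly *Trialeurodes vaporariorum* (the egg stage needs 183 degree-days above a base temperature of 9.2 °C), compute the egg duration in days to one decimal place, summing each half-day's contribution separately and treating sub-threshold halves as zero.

Day half: max(0, 19.4 − 9.2) × 0.5 = 10.2 × 0.5 = 5.10 DD.
Night half: max(0, 16.5 − 9.2) × 0.5 = 7.3 × 0.5 = 3.65 DD.
Per 24 h: 8.75 DD/day.
Duration = 183 / 8.75 = 20.914 ≈ 20.9 days.

20.9 days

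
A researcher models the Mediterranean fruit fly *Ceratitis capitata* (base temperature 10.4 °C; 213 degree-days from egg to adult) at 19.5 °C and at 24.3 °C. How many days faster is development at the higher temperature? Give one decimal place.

8.1 days

At 19.5 °C: 213 / (19.5 − 10.4) = 213 / 9.1 = 23.407 d.
At 24.3 °C: 213 / (24.3 − 10.4) = 213 / 13.9 = 15.324 d.
Difference = |23.407 − 15.324| = 8.083 ≈ 8.1 days.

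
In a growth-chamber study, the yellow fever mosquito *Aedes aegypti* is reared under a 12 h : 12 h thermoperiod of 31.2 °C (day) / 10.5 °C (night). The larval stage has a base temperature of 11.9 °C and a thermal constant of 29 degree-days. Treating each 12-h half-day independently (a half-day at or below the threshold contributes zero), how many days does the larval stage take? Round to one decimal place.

3.0 days

Day half: max(0, 31.2 − 11.9) × 0.5 = 19.3 × 0.5 = 9.65 DD.
Night half: max(0, 10.5 − 11.9) × 0.5 = 0.0 × 0.5 = 0.00 DD.
Per 24 h: 9.65 DD/day.
Duration = 29 / 9.65 = 3.005 ≈ 3.0 days.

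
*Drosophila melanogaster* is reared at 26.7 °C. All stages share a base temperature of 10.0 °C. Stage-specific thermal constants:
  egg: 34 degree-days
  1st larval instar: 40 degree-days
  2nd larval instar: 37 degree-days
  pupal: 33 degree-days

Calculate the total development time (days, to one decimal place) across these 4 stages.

8.6 days

Daily accumulation at 26.7 °C = 26.7 − 10.0 = 16.7 DD/day.
Total K = 34 + 40 + 37 + 33 = 144 DD.
Total duration = 144 / 16.7 = 8.623 ≈ 8.6 days.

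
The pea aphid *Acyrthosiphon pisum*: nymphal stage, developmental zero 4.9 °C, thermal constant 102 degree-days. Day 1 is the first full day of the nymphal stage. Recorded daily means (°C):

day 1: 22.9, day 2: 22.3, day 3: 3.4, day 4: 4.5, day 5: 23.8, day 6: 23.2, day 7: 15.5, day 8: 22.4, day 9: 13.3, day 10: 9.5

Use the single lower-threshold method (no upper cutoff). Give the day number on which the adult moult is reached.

day 9

Daily DD above 4.9 °C: 18.0, 17.4, 0.0, 0.0, 18.9, 18.3, 10.6, 17.5, 8.4, 4.6.
Cumulative: 18.0, 35.4, 35.4, 35.4, 54.3, 72.6, 83.2, 100.7, 109.1, 113.7.
The total first reaches 102 DD on day 9.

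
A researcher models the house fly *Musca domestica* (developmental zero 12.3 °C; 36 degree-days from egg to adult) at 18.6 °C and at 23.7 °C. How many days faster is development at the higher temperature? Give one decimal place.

At 18.6 °C: 36 / (18.6 − 12.3) = 36 / 6.3 = 5.714 d.
At 23.7 °C: 36 / (23.7 − 12.3) = 36 / 11.4 = 3.158 d.
Difference = |5.714 − 3.158| = 2.556 ≈ 2.6 days.

2.6 days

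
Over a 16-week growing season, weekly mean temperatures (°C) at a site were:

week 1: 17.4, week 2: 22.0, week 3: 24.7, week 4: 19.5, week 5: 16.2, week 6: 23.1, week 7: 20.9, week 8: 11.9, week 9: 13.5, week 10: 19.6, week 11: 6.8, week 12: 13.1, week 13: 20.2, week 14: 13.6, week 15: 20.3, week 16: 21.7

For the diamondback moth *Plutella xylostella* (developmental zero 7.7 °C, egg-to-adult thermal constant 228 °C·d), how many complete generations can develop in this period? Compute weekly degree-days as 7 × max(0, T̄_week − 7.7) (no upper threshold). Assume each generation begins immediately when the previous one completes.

4 generations

Weekly DD (7 × max(0, T̄ − 7.7)): 67.9, 100.1, 119.0, 82.6, 59.5, 107.8, 92.4, 29.4, 40.6, 83.3, 0.0, 37.8, 87.5, 41.3, 88.2, 98.0.
Season total = 1135.4 DD.
Complete generations = ⌊1135.4 / 228⌋ = 4.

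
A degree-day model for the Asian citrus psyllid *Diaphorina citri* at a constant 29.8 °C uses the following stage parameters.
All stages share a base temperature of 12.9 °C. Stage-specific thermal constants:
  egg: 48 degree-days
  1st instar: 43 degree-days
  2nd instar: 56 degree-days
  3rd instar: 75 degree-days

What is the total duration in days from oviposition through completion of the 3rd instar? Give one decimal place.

Daily accumulation at 29.8 °C = 29.8 − 12.9 = 16.9 DD/day.
Total K = 48 + 43 + 56 + 75 = 222 DD.
Total duration = 222 / 16.9 = 13.136 ≈ 13.1 days.

13.1 days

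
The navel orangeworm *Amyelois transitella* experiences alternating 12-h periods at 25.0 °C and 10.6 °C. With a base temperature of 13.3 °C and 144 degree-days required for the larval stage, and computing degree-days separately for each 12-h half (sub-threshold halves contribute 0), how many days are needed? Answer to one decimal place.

Day half: max(0, 25.0 − 13.3) × 0.5 = 11.7 × 0.5 = 5.85 DD.
Night half: max(0, 10.6 − 13.3) × 0.5 = 0.0 × 0.5 = 0.00 DD.
Per 24 h: 5.85 DD/day.
Duration = 144 / 5.85 = 24.615 ≈ 24.6 days.

24.6 days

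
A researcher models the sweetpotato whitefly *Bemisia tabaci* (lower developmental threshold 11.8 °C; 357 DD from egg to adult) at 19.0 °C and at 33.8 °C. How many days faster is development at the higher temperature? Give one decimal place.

At 19.0 °C: 357 / (19.0 − 11.8) = 357 / 7.2 = 49.583 d.
At 33.8 °C: 357 / (33.8 − 11.8) = 357 / 22.0 = 16.227 d.
Difference = |49.583 − 16.227| = 33.356 ≈ 33.4 days.

33.4 days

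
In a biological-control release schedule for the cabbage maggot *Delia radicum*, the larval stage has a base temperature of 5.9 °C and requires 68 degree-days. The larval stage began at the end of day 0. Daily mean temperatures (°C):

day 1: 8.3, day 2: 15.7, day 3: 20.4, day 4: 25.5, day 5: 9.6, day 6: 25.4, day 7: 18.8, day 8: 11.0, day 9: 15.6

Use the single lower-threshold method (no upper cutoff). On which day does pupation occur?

day 6

Daily DD above 5.9 °C: 2.4, 9.8, 14.5, 19.6, 3.7, 19.5, 12.9, 5.1, 9.7.
Cumulative: 2.4, 12.2, 26.7, 46.3, 50.0, 69.5, 82.4, 87.5, 97.2.
The total first reaches 68 DD on day 6.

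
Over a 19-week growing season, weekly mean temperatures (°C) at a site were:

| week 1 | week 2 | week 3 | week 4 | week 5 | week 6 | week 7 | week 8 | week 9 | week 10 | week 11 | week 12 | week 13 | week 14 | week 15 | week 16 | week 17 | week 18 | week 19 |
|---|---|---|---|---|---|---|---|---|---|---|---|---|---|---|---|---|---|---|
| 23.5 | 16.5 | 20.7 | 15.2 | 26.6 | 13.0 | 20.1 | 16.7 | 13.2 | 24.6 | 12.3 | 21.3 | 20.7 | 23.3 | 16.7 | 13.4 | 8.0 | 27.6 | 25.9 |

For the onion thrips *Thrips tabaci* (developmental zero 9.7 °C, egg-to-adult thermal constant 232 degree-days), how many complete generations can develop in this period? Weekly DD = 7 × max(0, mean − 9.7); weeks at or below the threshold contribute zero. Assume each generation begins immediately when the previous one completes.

5 generations

Weekly DD (7 × max(0, T̄ − 9.7)): 96.6, 47.6, 77.0, 38.5, 118.3, 23.1, 72.8, 49.0, 24.5, 104.3, 18.2, 81.2, 77.0, 95.2, 49.0, 25.9, 0.0, 125.3, 113.4.
Season total = 1236.9 DD.
Complete generations = ⌊1236.9 / 232⌋ = 5.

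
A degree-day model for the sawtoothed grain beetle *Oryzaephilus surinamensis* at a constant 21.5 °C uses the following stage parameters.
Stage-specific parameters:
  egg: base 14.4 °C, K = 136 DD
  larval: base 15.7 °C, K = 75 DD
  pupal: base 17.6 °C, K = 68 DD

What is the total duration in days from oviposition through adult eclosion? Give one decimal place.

egg: 136 / (21.5 − 14.4) = 136 / 7.1 = 19.155 d.
larval: 75 / (21.5 − 15.7) = 75 / 5.8 = 12.931 d.
pupal: 68 / (21.5 − 17.6) = 68 / 3.9 = 17.436 d.
Sum = 49.522 ≈ 49.5 days.

49.5 days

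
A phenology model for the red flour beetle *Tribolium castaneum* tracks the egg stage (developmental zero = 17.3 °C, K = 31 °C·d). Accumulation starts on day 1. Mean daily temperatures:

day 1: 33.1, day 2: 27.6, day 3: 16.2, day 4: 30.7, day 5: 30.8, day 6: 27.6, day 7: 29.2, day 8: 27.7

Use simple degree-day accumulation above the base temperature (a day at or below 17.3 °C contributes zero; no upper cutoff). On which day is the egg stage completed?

day 4

Daily DD above 17.3 °C: 15.8, 10.3, 0.0, 13.4, 13.5, 10.3, 11.9, 10.4.
Cumulative: 15.8, 26.1, 26.1, 39.5, 53.0, 63.3, 75.2, 85.6.
The total first reaches 31 DD on day 4.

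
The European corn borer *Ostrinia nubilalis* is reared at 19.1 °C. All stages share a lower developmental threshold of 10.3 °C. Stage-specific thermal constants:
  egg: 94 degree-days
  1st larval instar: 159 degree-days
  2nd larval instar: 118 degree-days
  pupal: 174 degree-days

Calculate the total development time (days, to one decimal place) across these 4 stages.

Daily accumulation at 19.1 °C = 19.1 − 10.3 = 8.8 DD/day.
Total K = 94 + 159 + 118 + 174 = 545 DD.
Total duration = 545 / 8.8 = 61.932 ≈ 61.9 days.

61.9 days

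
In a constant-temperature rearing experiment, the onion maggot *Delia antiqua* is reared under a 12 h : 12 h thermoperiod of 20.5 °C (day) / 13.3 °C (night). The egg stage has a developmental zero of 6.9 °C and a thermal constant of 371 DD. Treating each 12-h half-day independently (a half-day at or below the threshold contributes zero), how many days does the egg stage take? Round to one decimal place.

37.1 days

Day half: max(0, 20.5 − 6.9) × 0.5 = 13.6 × 0.5 = 6.80 DD.
Night half: max(0, 13.3 − 6.9) × 0.5 = 6.4 × 0.5 = 3.20 DD.
Per 24 h: 10.00 DD/day.
Duration = 371 / 10.00 = 37.100 ≈ 37.1 days.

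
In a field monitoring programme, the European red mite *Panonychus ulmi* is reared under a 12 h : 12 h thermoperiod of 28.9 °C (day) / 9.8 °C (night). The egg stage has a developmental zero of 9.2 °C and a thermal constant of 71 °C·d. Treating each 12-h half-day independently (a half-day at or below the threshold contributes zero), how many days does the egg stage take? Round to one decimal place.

Day half: max(0, 28.9 − 9.2) × 0.5 = 19.7 × 0.5 = 9.85 DD.
Night half: max(0, 9.8 − 9.2) × 0.5 = 0.6 × 0.5 = 0.30 DD.
Per 24 h: 10.15 DD/day.
Duration = 71 / 10.15 = 6.995 ≈ 7.0 days.

7.0 days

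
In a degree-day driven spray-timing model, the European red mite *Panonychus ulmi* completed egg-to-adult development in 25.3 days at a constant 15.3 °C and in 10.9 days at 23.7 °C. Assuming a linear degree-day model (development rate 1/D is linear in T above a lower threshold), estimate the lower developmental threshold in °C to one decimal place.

Equal thermal constants: D₁(T₁ − T_b) = D₂(T₂ − T_b).
25.3·(15.3 − T_b) = 10.9·(23.7 − T_b)
T_b = (25.3·15.3 − 10.9·23.7) / (25.3 − 10.9) = 128.76 / 14.4 = 8.942 °C ≈ 8.9 °C.

8.9 °C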